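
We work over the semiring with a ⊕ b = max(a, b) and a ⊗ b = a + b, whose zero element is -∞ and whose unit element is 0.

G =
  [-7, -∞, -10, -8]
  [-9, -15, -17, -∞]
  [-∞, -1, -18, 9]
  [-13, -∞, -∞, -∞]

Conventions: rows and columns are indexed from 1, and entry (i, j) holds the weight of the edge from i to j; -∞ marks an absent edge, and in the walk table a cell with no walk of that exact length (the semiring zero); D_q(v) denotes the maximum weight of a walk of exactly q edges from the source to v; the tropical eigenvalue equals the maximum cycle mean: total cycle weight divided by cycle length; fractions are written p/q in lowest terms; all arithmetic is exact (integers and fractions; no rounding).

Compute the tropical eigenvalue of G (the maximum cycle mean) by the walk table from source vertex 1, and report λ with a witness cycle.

q=0: [0, -∞, -∞, -∞]
q=1: [-7, -∞, -10, -8]
q=2: [-14, -11, -17, -1]
q=3: [-14, -18, -24, -8]
q=4: [-21, -25, -24, -15]
Optimal cycle mean attained by: cycle 1->3->4->1, total (-10) + 9 + (-13), length 3.
Answer: λ = -14/3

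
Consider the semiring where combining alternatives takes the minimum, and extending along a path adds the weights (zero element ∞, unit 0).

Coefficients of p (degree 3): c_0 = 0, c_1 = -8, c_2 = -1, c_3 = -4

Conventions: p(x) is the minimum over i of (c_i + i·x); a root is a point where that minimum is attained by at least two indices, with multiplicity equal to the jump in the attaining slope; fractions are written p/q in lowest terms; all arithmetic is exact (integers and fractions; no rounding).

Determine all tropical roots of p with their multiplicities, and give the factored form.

hull edge (i=0, c=0) to (i=1, c=-8): slope -8, span 1
hull edge (i=1, c=-8) to (i=3, c=-4): slope 2, span 2
Factored form: p(x) = -4 ⊗ (x ⊕ (-2)) ⊗ (x ⊕ (-2)) ⊗ (x ⊕ 8)
Answer: roots = -2 (mult 2), 8 (mult 1)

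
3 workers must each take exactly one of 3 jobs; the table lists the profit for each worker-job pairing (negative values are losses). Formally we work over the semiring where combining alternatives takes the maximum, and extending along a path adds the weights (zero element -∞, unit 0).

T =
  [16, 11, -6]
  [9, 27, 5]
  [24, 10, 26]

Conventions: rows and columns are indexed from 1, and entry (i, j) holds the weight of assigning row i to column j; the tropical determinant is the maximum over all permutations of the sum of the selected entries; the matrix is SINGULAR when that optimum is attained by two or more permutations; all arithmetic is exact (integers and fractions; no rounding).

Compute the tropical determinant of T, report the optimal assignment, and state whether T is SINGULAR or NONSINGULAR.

σ = (1, 2, 3): 16 + 27 + 26 = 69
σ = (1, 3, 2): 16 + 5 + 10 = 31
σ = (2, 1, 3): 11 + 9 + 26 = 46
σ = (2, 3, 1): 11 + 5 + 24 = 40
σ = (3, 1, 2): (-6) + 9 + 10 = 13
σ = (3, 2, 1): (-6) + 27 + 24 = 45
Optimal value attained by: σ = (1, 2, 3).
Answer: det⊕(T) = 69; verdict: NONSINGULAR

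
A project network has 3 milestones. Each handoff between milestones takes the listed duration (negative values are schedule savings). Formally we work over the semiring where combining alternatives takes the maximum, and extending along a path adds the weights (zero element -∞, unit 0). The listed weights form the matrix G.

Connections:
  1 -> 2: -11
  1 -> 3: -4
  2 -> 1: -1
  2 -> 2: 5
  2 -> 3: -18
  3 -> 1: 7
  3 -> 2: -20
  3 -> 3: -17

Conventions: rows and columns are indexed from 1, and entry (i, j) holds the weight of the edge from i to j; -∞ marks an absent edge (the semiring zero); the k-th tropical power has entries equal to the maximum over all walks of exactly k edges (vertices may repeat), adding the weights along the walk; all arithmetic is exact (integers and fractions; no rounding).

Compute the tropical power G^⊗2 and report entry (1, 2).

G^⊗2:
  [3, -6, -21]
  [4, 10, -5]
  [-10, -4, 3]
Key observation: the optimum is the walk 1->2->2, with weight (-11) + 5 = -6.
Optimal value attained by: walk 1->2->2.
Answer: (G^⊗2)[1][2] = -6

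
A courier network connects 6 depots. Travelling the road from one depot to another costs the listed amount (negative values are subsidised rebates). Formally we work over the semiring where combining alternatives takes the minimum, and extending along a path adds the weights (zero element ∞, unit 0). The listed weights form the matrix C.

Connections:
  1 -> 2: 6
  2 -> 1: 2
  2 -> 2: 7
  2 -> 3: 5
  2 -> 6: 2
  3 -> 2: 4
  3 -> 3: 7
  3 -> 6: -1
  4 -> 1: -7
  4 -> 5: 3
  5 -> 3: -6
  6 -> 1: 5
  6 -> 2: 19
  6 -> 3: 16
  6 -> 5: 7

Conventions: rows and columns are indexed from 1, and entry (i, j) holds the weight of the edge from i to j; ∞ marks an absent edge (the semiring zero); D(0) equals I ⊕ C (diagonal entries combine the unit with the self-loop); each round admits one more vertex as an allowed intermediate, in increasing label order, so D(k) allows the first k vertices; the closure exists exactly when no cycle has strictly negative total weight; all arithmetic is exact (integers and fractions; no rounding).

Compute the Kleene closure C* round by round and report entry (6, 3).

D(0):
  [0, 6, ∞, ∞, ∞, ∞]
  [2, 0, 5, ∞, ∞, 2]
  [∞, 4, 0, ∞, ∞, -1]
  [-7, ∞, ∞, 0, 3, ∞]
  [∞, ∞, -6, ∞, 0, ∞]
  [5, 19, 16, ∞, 7, 0]
D(1):
  [0, 6, ∞, ∞, ∞, ∞]
  [2, 0, 5, ∞, ∞, 2]
  [∞, 4, 0, ∞, ∞, -1]
  [-7, -1, ∞, 0, 3, ∞]
  [∞, ∞, -6, ∞, 0, ∞]
  [5, 11, 16, ∞, 7, 0]
D(2):
  [0, 6, 11, ∞, ∞, 8]
  [2, 0, 5, ∞, ∞, 2]
  [6, 4, 0, ∞, ∞, -1]
  [-7, -1, 4, 0, 3, 1]
  [∞, ∞, -6, ∞, 0, ∞]
  [5, 11, 16, ∞, 7, 0]
D(3):
  [0, 6, 11, ∞, ∞, 8]
  [2, 0, 5, ∞, ∞, 2]
  [6, 4, 0, ∞, ∞, -1]
  [-7, -1, 4, 0, 3, 1]
  [0, -2, -6, ∞, 0, -7]
  [5, 11, 16, ∞, 7, 0]
D(4):
  [0, 6, 11, ∞, ∞, 8]
  [2, 0, 5, ∞, ∞, 2]
  [6, 4, 0, ∞, ∞, -1]
  [-7, -1, 4, 0, 3, 1]
  [0, -2, -6, ∞, 0, -7]
  [5, 11, 16, ∞, 7, 0]
D(5):
  [0, 6, 11, ∞, ∞, 8]
  [2, 0, 5, ∞, ∞, 2]
  [6, 4, 0, ∞, ∞, -1]
  [-7, -1, -3, 0, 3, -4]
  [0, -2, -6, ∞, 0, -7]
  [5, 5, 1, ∞, 7, 0]
D(6):
  [0, 6, 9, ∞, 15, 8]
  [2, 0, 3, ∞, 9, 2]
  [4, 4, 0, ∞, 6, -1]
  [-7, -1, -3, 0, 3, -4]
  [-2, -2, -6, ∞, 0, -7]
  [5, 5, 1, ∞, 7, 0]
Answer: C*[6][3] = 1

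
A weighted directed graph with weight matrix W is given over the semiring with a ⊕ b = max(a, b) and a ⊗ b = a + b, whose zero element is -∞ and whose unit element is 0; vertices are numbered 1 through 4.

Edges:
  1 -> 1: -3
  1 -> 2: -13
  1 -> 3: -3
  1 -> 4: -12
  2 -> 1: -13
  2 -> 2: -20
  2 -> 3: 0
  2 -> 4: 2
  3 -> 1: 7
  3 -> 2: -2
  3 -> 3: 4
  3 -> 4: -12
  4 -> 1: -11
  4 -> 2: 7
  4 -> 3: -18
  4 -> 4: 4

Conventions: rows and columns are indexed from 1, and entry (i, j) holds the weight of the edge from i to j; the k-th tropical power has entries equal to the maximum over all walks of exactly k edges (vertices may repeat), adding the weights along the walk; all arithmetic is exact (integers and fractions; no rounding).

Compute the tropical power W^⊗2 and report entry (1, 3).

W^⊗2:
  [4, -5, 1, -8]
  [7, 9, 4, 6]
  [11, 2, 8, 0]
  [-6, 11, 7, 9]
Key observation: the optimum is the walk 1->3->3, with weight (-3) + 4 = 1.
Optimal value attained by: walk 1->3->3.
Answer: (W^⊗2)[1][3] = 1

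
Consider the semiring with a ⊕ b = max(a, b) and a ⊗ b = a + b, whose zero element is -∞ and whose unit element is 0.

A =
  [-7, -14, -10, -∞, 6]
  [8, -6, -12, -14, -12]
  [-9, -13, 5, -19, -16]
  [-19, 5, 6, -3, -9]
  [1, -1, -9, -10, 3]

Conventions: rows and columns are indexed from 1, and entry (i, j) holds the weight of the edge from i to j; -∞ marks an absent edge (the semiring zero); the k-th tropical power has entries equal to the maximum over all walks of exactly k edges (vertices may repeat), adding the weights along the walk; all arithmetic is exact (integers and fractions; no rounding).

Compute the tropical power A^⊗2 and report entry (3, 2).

A^⊗2:
  [7, 5, -3, -4, 9]
  [2, -6, -2, -17, 14]
  [-4, -8, 10, -14, -3]
  [13, 2, 11, -6, -6]
  [7, 2, -4, -7, 7]
Key observation: the optimum is the walk 3->3->2, with weight 5 + (-13) = -8.
Optimal value attained by: walk 3->3->2.
Answer: (A^⊗2)[3][2] = -8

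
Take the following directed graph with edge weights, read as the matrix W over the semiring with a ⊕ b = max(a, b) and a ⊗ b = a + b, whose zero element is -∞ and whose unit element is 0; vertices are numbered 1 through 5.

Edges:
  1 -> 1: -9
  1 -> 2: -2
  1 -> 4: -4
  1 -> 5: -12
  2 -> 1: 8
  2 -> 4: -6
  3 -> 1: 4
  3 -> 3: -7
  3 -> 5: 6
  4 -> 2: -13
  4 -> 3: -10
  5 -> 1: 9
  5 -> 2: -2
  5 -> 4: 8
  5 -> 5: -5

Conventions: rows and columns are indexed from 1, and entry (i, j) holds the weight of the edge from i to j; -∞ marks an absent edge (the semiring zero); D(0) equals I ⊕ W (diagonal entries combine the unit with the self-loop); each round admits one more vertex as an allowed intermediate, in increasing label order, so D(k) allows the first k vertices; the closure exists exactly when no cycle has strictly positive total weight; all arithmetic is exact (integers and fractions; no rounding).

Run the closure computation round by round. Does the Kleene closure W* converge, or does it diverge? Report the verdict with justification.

D(0):
  [0, -2, -∞, -4, -12]
  [8, 0, -∞, -6, -∞]
  [4, -∞, 0, -∞, 6]
  [-∞, -13, -10, 0, -∞]
  [9, -2, -∞, 8, 0]
Detection: at round 1, diagonal entry (2, 2) turns strictly positive.
Key observation: the cycle 2->1->2 has total weight 8 + (-2), which is strictly positive.
Answer: DIVERGES — positive cycle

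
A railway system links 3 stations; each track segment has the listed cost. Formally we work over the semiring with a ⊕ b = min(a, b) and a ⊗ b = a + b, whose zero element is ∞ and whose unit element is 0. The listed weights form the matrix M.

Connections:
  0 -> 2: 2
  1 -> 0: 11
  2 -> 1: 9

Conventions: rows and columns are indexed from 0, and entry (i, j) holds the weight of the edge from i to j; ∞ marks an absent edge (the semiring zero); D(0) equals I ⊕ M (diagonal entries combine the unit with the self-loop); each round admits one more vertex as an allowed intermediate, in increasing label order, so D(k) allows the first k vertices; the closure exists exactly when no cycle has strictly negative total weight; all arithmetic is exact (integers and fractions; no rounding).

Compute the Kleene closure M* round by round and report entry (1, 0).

D(0):
  [0, ∞, 2]
  [11, 0, ∞]
  [∞, 9, 0]
D(1):
  [0, ∞, 2]
  [11, 0, 13]
  [∞, 9, 0]
D(2):
  [0, ∞, 2]
  [11, 0, 13]
  [20, 9, 0]
D(3):
  [0, 11, 2]
  [11, 0, 13]
  [20, 9, 0]
Answer: M*[1][0] = 11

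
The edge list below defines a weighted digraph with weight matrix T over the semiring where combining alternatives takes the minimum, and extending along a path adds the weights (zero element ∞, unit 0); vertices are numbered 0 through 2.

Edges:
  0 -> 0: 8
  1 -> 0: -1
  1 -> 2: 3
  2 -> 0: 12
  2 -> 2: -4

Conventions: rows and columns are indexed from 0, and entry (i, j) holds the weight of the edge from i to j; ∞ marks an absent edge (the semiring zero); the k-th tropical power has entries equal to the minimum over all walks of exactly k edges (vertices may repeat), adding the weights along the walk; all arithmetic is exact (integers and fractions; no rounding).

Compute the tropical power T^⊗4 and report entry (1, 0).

T^⊗2:
  [16, ∞, ∞]
  [7, ∞, -1]
  [8, ∞, -8]
T^⊗3:
  [24, ∞, ∞]
  [11, ∞, -5]
  [4, ∞, -12]
T^⊗4:
  [32, ∞, ∞]
  [7, ∞, -9]
  [0, ∞, -16]
Key observation: the optimum is the walk 1->2->2->2->0, with weight 3 + (-4) + (-4) + 12 = 7.
Optimal value attained by: walk 1->2->2->2->0.
Answer: (T^⊗4)[1][0] = 7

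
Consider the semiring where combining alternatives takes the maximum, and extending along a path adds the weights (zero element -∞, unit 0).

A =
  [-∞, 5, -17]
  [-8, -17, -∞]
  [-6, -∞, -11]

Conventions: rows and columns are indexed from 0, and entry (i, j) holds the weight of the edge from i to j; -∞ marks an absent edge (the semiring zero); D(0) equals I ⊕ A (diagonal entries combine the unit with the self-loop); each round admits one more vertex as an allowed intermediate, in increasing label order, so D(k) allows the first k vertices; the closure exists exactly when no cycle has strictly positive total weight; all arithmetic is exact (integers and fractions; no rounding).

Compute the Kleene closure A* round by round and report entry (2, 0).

D(0):
  [0, 5, -17]
  [-8, 0, -∞]
  [-6, -∞, 0]
D(1):
  [0, 5, -17]
  [-8, 0, -25]
  [-6, -1, 0]
D(2):
  [0, 5, -17]
  [-8, 0, -25]
  [-6, -1, 0]
D(3):
  [0, 5, -17]
  [-8, 0, -25]
  [-6, -1, 0]
Answer: A*[2][0] = -6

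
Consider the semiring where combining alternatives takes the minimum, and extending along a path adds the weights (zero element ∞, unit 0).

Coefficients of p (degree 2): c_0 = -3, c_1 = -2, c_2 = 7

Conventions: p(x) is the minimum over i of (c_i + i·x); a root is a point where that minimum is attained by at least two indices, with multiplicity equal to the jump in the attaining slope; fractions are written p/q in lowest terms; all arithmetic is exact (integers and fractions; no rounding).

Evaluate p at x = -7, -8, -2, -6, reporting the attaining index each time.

p(-7) = min(-3+0·(-7)=-3, -2+1·(-7)=-9, 7+2·(-7)=-7) = -9 (attained by i=1)
p(-8) = min(-3+0·(-8)=-3, -2+1·(-8)=-10, 7+2·(-8)=-9) = -10 (attained by i=1)
p(-2) = min(-3+0·(-2)=-3, -2+1·(-2)=-4, 7+2·(-2)=3) = -4 (attained by i=1)
p(-6) = min(-3+0·(-6)=-3, -2+1·(-6)=-8, 7+2·(-6)=-5) = -8 (attained by i=1)
Answer: p(-7) = -9; p(-8) = -10; p(-2) = -4; p(-6) = -8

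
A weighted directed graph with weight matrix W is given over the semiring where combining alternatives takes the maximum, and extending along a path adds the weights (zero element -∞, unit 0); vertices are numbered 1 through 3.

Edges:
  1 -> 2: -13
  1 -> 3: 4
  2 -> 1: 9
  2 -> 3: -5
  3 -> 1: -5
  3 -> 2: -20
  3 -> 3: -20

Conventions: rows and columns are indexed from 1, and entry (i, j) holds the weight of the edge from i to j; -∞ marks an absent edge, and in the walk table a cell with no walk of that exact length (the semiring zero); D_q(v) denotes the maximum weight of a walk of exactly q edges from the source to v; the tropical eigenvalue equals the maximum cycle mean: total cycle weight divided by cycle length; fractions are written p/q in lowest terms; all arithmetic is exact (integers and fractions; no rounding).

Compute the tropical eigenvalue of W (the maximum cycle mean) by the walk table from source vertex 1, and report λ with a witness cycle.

q=0: [0, -∞, -∞]
q=1: [-∞, -13, 4]
q=2: [-1, -16, -16]
q=3: [-7, -14, 3]
Optimal cycle mean attained by: cycle 1->3->1, total 4 + (-5), length 2.
Answer: λ = -1/2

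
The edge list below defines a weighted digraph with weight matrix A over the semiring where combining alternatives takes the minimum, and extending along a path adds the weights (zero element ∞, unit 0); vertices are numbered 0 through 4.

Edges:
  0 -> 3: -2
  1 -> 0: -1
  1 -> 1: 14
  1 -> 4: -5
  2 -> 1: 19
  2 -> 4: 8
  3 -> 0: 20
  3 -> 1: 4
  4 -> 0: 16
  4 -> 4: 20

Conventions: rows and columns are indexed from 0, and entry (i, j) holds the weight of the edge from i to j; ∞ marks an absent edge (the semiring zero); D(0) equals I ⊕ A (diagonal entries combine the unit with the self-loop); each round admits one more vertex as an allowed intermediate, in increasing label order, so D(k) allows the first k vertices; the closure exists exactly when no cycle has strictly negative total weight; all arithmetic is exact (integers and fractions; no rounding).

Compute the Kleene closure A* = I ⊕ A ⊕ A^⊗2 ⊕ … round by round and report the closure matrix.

D(0):
  [0, ∞, ∞, -2, ∞]
  [-1, 0, ∞, ∞, -5]
  [∞, 19, 0, ∞, 8]
  [20, 4, ∞, 0, ∞]
  [16, ∞, ∞, ∞, 0]
D(1):
  [0, ∞, ∞, -2, ∞]
  [-1, 0, ∞, -3, -5]
  [∞, 19, 0, ∞, 8]
  [20, 4, ∞, 0, ∞]
  [16, ∞, ∞, 14, 0]
D(2):
  [0, ∞, ∞, -2, ∞]
  [-1, 0, ∞, -3, -5]
  [18, 19, 0, 16, 8]
  [3, 4, ∞, 0, -1]
  [16, ∞, ∞, 14, 0]
D(3):
  [0, ∞, ∞, -2, ∞]
  [-1, 0, ∞, -3, -5]
  [18, 19, 0, 16, 8]
  [3, 4, ∞, 0, -1]
  [16, ∞, ∞, 14, 0]
D(4):
  [0, 2, ∞, -2, -3]
  [-1, 0, ∞, -3, -5]
  [18, 19, 0, 16, 8]
  [3, 4, ∞, 0, -1]
  [16, 18, ∞, 14, 0]
D(5):
  [0, 2, ∞, -2, -3]
  [-1, 0, ∞, -3, -5]
  [18, 19, 0, 16, 8]
  [3, 4, ∞, 0, -1]
  [16, 18, ∞, 14, 0]
Answer: A* = [[0, 2, ∞, -2, -3], [-1, 0, ∞, -3, -5], [18, 19, 0, 16, 8], [3, 4, ∞, 0, -1], [16, 18, ∞, 14, 0]]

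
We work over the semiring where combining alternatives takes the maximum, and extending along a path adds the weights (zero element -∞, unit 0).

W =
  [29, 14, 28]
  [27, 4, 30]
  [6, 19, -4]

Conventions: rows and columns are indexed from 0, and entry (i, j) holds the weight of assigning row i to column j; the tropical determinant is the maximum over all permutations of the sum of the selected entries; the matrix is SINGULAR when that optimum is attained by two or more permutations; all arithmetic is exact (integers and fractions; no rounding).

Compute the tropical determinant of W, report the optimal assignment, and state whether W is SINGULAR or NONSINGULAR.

σ = (0, 1, 2): 29 + 4 + (-4) = 29
σ = (0, 2, 1): 29 + 30 + 19 = 78
σ = (1, 0, 2): 14 + 27 + (-4) = 37
σ = (1, 2, 0): 14 + 30 + 6 = 50
σ = (2, 0, 1): 28 + 27 + 19 = 74
σ = (2, 1, 0): 28 + 4 + 6 = 38
Optimal value attained by: σ = (0, 2, 1).
Answer: det⊕(W) = 78; verdict: NONSINGULAR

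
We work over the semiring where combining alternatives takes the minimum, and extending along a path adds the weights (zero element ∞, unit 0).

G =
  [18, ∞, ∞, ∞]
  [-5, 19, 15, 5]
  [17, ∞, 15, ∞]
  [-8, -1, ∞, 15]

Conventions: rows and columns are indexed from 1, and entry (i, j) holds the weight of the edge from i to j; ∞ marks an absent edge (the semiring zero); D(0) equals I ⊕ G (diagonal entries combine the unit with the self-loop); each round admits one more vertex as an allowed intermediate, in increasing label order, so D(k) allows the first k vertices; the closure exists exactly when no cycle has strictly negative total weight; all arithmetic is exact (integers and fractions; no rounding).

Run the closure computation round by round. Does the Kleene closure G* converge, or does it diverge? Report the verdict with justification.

D(0):
  [0, ∞, ∞, ∞]
  [-5, 0, 15, 5]
  [17, ∞, 0, ∞]
  [-8, -1, ∞, 0]
D(1):
  [0, ∞, ∞, ∞]
  [-5, 0, 15, 5]
  [17, ∞, 0, ∞]
  [-8, -1, ∞, 0]
D(2):
  [0, ∞, ∞, ∞]
  [-5, 0, 15, 5]
  [17, ∞, 0, ∞]
  [-8, -1, 14, 0]
D(3):
  [0, ∞, ∞, ∞]
  [-5, 0, 15, 5]
  [17, ∞, 0, ∞]
  [-8, -1, 14, 0]
D(4):
  [0, ∞, ∞, ∞]
  [-5, 0, 15, 5]
  [17, ∞, 0, ∞]
  [-8, -1, 14, 0]
Key observation: every diagonal entry stays at the unit through all rounds, so no improving cycle exists.
Answer: CONVERGES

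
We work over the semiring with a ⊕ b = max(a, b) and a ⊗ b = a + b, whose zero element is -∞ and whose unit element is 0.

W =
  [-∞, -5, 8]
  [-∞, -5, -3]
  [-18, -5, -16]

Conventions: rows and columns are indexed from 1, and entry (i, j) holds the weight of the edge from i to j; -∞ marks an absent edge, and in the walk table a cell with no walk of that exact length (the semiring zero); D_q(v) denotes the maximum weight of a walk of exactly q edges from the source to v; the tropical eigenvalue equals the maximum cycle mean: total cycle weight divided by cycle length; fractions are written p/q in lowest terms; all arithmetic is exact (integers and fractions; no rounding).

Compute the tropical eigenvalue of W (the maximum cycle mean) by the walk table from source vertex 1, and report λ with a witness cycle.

q=0: [0, -∞, -∞]
q=1: [-∞, -5, 8]
q=2: [-10, 3, -8]
q=3: [-26, -2, 0]
Optimal cycle mean attained by: cycle 2->3->2, total (-3) + (-5), length 2.
Answer: λ = -4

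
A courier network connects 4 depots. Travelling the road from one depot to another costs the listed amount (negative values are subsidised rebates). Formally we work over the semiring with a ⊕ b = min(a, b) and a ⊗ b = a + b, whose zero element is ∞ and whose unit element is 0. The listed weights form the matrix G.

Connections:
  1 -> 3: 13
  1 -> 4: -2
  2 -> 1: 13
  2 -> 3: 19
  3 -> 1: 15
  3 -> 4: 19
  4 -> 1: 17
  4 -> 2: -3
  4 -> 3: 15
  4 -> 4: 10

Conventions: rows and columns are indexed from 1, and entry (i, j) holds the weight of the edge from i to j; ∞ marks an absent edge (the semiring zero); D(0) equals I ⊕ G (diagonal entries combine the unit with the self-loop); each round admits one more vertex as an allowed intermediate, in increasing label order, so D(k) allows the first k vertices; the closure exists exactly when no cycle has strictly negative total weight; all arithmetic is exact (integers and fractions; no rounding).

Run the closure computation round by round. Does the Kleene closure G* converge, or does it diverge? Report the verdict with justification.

D(0):
  [0, ∞, 13, -2]
  [13, 0, 19, ∞]
  [15, ∞, 0, 19]
  [17, -3, 15, 0]
D(1):
  [0, ∞, 13, -2]
  [13, 0, 19, 11]
  [15, ∞, 0, 13]
  [17, -3, 15, 0]
D(2):
  [0, ∞, 13, -2]
  [13, 0, 19, 11]
  [15, ∞, 0, 13]
  [10, -3, 15, 0]
D(3):
  [0, ∞, 13, -2]
  [13, 0, 19, 11]
  [15, ∞, 0, 13]
  [10, -3, 15, 0]
D(4):
  [0, -5, 13, -2]
  [13, 0, 19, 11]
  [15, 10, 0, 13]
  [10, -3, 15, 0]
Key observation: every diagonal entry stays at the unit through all rounds, so no improving cycle exists.
Answer: CONVERGES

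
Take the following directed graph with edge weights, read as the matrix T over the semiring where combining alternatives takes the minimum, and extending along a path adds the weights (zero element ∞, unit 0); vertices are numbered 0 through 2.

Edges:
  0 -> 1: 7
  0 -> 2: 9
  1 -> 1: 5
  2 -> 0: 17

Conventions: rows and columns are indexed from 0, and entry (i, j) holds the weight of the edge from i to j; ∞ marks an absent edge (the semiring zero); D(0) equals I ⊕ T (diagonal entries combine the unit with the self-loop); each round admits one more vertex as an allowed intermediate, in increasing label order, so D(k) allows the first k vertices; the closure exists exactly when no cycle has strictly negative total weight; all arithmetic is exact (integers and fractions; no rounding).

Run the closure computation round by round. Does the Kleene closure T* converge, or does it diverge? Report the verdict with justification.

D(0):
  [0, 7, 9]
  [∞, 0, ∞]
  [17, ∞, 0]
D(1):
  [0, 7, 9]
  [∞, 0, ∞]
  [17, 24, 0]
D(2):
  [0, 7, 9]
  [∞, 0, ∞]
  [17, 24, 0]
D(3):
  [0, 7, 9]
  [∞, 0, ∞]
  [17, 24, 0]
Key observation: every diagonal entry stays at the unit through all rounds, so no improving cycle exists.
Answer: CONVERGES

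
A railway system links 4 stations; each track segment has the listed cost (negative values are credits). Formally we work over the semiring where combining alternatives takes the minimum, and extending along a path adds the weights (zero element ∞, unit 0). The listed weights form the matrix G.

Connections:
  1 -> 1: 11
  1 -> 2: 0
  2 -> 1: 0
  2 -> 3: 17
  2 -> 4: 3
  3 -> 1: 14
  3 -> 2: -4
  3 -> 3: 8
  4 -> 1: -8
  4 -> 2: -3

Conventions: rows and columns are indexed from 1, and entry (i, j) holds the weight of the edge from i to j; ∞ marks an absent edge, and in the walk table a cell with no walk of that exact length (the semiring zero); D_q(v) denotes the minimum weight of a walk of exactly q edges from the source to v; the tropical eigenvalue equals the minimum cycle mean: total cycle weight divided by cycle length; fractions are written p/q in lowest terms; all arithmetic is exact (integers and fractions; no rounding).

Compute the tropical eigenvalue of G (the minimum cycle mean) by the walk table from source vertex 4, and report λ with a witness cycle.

q=0: [∞, ∞, ∞, 0]
q=1: [-8, -3, ∞, ∞]
q=2: [-3, -8, 14, 0]
q=3: [-8, -3, 9, -5]
q=4: [-13, -8, 14, 0]
Optimal cycle mean attained by: cycle 1->2->4->1, total 0 + 3 + (-8), length 3.
Answer: λ = -5/3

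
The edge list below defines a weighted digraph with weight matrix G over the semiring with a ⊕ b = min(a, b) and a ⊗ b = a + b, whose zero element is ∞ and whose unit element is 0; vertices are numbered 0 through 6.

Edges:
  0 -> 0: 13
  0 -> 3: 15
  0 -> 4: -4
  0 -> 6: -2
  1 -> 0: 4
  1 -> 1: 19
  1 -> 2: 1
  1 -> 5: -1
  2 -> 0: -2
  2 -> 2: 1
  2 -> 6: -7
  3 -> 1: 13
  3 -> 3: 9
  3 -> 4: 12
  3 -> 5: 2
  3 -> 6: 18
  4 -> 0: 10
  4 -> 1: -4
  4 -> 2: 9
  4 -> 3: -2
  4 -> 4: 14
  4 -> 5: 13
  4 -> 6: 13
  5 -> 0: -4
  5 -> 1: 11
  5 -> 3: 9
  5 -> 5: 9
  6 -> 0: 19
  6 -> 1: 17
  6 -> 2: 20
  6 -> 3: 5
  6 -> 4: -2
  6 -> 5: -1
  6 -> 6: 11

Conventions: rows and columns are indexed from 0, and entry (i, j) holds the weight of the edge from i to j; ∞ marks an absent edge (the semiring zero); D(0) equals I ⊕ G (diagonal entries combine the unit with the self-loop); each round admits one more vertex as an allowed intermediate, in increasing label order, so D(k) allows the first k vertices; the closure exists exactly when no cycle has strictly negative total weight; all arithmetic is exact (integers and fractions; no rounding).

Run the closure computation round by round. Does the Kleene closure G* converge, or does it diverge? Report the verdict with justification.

D(0):
  [0, ∞, ∞, 15, -4, ∞, -2]
  [4, 0, 1, ∞, ∞, -1, ∞]
  [-2, ∞, 0, ∞, ∞, ∞, -7]
  [∞, 13, ∞, 0, 12, 2, 18]
  [10, -4, 9, -2, 0, 13, 13]
  [-4, 11, ∞, 9, ∞, 0, ∞]
  [19, 17, 20, 5, -2, -1, 0]
D(1):
  [0, ∞, ∞, 15, -4, ∞, -2]
  [4, 0, 1, 19, 0, -1, 2]
  [-2, ∞, 0, 13, -6, ∞, -7]
  [∞, 13, ∞, 0, 12, 2, 18]
  [10, -4, 9, -2, 0, 13, 8]
  [-4, 11, ∞, 9, -8, 0, -6]
  [19, 17, 20, 5, -2, -1, 0]
Detection: at round 2, diagonal entry (4, 4) turns strictly negative.
Key observation: the cycle 4->1->0->4 has total weight (-4) + 4 + (-4), which is strictly negative.
Answer: DIVERGES — negative cycle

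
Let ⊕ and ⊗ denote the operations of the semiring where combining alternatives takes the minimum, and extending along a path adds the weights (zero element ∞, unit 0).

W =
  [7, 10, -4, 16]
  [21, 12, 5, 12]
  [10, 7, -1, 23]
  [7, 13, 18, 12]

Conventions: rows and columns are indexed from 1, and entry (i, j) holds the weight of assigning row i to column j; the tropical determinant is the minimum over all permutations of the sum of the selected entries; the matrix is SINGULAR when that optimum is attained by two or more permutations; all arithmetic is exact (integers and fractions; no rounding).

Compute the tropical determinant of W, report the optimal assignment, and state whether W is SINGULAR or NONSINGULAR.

σ = (1, 2, 3, 4): 7 + 12 + (-1) + 12 = 30
σ = (1, 2, 4, 3): 7 + 12 + 23 + 18 = 60
σ = (1, 3, 2, 4): 7 + 5 + 7 + 12 = 31
σ = (1, 3, 4, 2): 7 + 5 + 23 + 13 = 48
σ = (1, 4, 2, 3): 7 + 12 + 7 + 18 = 44
σ = (1, 4, 3, 2): 7 + 12 + (-1) + 13 = 31
σ = (2, 1, 3, 4): 10 + 21 + (-1) + 12 = 42
σ = (2, 1, 4, 3): 10 + 21 + 23 + 18 = 72
σ = (2, 3, 1, 4): 10 + 5 + 10 + 12 = 37
σ = (2, 3, 4, 1): 10 + 5 + 23 + 7 = 45
σ = (2, 4, 1, 3): 10 + 12 + 10 + 18 = 50
σ = (2, 4, 3, 1): 10 + 12 + (-1) + 7 = 28
σ = (3, 1, 2, 4): (-4) + 21 + 7 + 12 = 36
σ = (3, 1, 4, 2): (-4) + 21 + 23 + 13 = 53
σ = (3, 2, 1, 4): (-4) + 12 + 10 + 12 = 30
σ = (3, 2, 4, 1): (-4) + 12 + 23 + 7 = 38
σ = (3, 4, 1, 2): (-4) + 12 + 10 + 13 = 31
σ = (3, 4, 2, 1): (-4) + 12 + 7 + 7 = 22
σ = (4, 1, 2, 3): 16 + 21 + 7 + 18 = 62
σ = (4, 1, 3, 2): 16 + 21 + (-1) + 13 = 49
σ = (4, 2, 1, 3): 16 + 12 + 10 + 18 = 56
σ = (4, 2, 3, 1): 16 + 12 + (-1) + 7 = 34
σ = (4, 3, 1, 2): 16 + 5 + 10 + 13 = 44
σ = (4, 3, 2, 1): 16 + 5 + 7 + 7 = 35
Optimal value attained by: σ = (3, 4, 2, 1).
Answer: det⊕(W) = 22; verdict: NONSINGULAR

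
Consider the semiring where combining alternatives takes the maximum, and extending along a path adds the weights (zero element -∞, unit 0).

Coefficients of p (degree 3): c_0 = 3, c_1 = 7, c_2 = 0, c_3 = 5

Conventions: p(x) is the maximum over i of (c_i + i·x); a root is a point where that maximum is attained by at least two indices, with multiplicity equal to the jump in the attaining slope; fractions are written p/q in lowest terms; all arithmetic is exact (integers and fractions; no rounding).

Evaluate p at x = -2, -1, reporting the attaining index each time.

p(-2) = max(3+0·(-2)=3, 7+1·(-2)=5, 0+2·(-2)=-4, 5+3·(-2)=-1) = 5 (attained by i=1)
p(-1) = max(3+0·(-1)=3, 7+1·(-1)=6, 0+2·(-1)=-2, 5+3·(-1)=2) = 6 (attained by i=1)
Answer: p(-2) = 5; p(-1) = 6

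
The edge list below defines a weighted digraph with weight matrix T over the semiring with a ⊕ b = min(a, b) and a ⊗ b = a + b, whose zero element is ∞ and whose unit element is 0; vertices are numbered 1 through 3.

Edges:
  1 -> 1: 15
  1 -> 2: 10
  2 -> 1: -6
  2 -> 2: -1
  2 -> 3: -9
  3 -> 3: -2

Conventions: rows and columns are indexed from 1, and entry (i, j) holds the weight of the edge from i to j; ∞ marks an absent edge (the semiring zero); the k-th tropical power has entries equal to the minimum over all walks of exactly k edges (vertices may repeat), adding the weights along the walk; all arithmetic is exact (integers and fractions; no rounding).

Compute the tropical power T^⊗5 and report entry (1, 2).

T^⊗2:
  [4, 9, 1]
  [-7, -2, -11]
  [∞, ∞, -4]
T^⊗3:
  [3, 8, -1]
  [-8, -3, -13]
  [∞, ∞, -6]
T^⊗4:
  [2, 7, -3]
  [-9, -4, -15]
  [∞, ∞, -8]
T^⊗5:
  [1, 6, -5]
  [-10, -5, -17]
  [∞, ∞, -10]
Key observation: the optimum is the walk 1->2->2->2->2->2, with weight 10 + (-1) + (-1) + (-1) + (-1) = 6.
Optimal value attained by: walk 1->2->2->2->2->2.
Answer: (T^⊗5)[1][2] = 6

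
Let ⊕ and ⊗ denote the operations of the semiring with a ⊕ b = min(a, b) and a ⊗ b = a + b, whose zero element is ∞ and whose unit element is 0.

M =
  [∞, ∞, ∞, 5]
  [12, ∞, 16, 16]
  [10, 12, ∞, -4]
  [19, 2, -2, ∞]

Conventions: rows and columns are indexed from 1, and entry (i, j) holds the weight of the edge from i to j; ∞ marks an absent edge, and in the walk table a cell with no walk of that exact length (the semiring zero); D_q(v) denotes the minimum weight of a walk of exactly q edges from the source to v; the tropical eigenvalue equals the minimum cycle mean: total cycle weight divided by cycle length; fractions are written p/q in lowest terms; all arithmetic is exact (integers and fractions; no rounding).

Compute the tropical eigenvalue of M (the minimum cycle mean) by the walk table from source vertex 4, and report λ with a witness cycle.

q=0: [∞, ∞, ∞, 0]
q=1: [19, 2, -2, ∞]
q=2: [8, 10, 18, -6]
q=3: [13, -4, -8, 13]
q=4: [2, 4, 11, -12]
Optimal cycle mean attained by: cycle 3->4->3, total (-4) + (-2), length 2.
Answer: λ = -3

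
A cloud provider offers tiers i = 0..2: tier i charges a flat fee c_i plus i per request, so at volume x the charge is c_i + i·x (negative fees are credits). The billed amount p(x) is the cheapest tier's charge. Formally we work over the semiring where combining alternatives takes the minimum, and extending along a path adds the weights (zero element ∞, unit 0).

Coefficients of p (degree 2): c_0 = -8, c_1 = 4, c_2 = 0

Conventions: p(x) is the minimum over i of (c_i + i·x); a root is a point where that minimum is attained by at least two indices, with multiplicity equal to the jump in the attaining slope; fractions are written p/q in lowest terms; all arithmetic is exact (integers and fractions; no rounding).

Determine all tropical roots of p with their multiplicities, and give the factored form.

hull edge (i=0, c=-8) to (i=2, c=0): slope 4, span 2
Factored form: p(x) = 0 ⊗ (x ⊕ (-4)) ⊗ (x ⊕ (-4))
Answer: roots = -4 (mult 2)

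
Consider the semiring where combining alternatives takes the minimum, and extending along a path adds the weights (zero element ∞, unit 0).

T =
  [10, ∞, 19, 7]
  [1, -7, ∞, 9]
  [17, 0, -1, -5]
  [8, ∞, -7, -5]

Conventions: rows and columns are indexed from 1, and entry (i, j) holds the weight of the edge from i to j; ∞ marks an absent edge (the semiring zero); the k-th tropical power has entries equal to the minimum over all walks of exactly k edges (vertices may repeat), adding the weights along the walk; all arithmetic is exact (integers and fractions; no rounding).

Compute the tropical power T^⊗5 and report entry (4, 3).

T^⊗2:
  [15, 19, 0, 2]
  [-6, -14, 2, 2]
  [1, -7, -12, -10]
  [3, -7, -12, -12]
T^⊗3:
  [10, 0, -5, -5]
  [-13, -21, -5, -5]
  [-6, -14, -17, -17]
  [-6, -14, -19, -17]
T^⊗4:
  [1, -7, -12, -10]
  [-20, -28, -12, -12]
  [-13, -21, -24, -22]
  [-13, -21, -24, -24]
T^⊗5:
  [-6, -14, -17, -17]
  [-27, -35, -19, -19]
  [-20, -28, -29, -29]
  [-20, -28, -31, -29]
Key observation: the optimum is the walk 4->3->4->3->4->3, with weight (-7) + (-5) + (-7) + (-5) + (-7) = -31.
Optimal value attained by: walk 4->3->4->3->4->3.
Answer: (T^⊗5)[4][3] = -31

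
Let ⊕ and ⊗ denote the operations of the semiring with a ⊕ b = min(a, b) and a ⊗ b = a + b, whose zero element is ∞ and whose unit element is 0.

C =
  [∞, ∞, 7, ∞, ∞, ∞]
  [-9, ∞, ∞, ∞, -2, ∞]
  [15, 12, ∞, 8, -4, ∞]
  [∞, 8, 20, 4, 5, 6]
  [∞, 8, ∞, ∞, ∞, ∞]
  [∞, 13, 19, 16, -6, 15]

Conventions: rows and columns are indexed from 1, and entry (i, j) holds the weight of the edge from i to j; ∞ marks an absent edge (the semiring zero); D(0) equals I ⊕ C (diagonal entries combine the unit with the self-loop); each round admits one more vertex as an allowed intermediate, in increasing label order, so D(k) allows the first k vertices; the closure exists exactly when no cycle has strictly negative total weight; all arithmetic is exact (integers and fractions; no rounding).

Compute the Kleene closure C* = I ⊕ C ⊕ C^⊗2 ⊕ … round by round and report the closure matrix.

D(0):
  [0, ∞, 7, ∞, ∞, ∞]
  [-9, 0, ∞, ∞, -2, ∞]
  [15, 12, 0, 8, -4, ∞]
  [∞, 8, 20, 0, 5, 6]
  [∞, 8, ∞, ∞, 0, ∞]
  [∞, 13, 19, 16, -6, 0]
D(1):
  [0, ∞, 7, ∞, ∞, ∞]
  [-9, 0, -2, ∞, -2, ∞]
  [15, 12, 0, 8, -4, ∞]
  [∞, 8, 20, 0, 5, 6]
  [∞, 8, ∞, ∞, 0, ∞]
  [∞, 13, 19, 16, -6, 0]
D(2):
  [0, ∞, 7, ∞, ∞, ∞]
  [-9, 0, -2, ∞, -2, ∞]
  [3, 12, 0, 8, -4, ∞]
  [-1, 8, 6, 0, 5, 6]
  [-1, 8, 6, ∞, 0, ∞]
  [4, 13, 11, 16, -6, 0]
D(3):
  [0, 19, 7, 15, 3, ∞]
  [-9, 0, -2, 6, -6, ∞]
  [3, 12, 0, 8, -4, ∞]
  [-1, 8, 6, 0, 2, 6]
  [-1, 8, 6, 14, 0, ∞]
  [4, 13, 11, 16, -6, 0]
D(4):
  [0, 19, 7, 15, 3, 21]
  [-9, 0, -2, 6, -6, 12]
  [3, 12, 0, 8, -4, 14]
  [-1, 8, 6, 0, 2, 6]
  [-1, 8, 6, 14, 0, 20]
  [4, 13, 11, 16, -6, 0]
D(5):
  [0, 11, 7, 15, 3, 21]
  [-9, 0, -2, 6, -6, 12]
  [-5, 4, 0, 8, -4, 14]
  [-1, 8, 6, 0, 2, 6]
  [-1, 8, 6, 14, 0, 20]
  [-7, 2, 0, 8, -6, 0]
D(6):
  [0, 11, 7, 15, 3, 21]
  [-9, 0, -2, 6, -6, 12]
  [-5, 4, 0, 8, -4, 14]
  [-1, 8, 6, 0, 0, 6]
  [-1, 8, 6, 14, 0, 20]
  [-7, 2, 0, 8, -6, 0]
Answer: C* = [[0, 11, 7, 15, 3, 21], [-9, 0, -2, 6, -6, 12], [-5, 4, 0, 8, -4, 14], [-1, 8, 6, 0, 0, 6], [-1, 8, 6, 14, 0, 20], [-7, 2, 0, 8, -6, 0]]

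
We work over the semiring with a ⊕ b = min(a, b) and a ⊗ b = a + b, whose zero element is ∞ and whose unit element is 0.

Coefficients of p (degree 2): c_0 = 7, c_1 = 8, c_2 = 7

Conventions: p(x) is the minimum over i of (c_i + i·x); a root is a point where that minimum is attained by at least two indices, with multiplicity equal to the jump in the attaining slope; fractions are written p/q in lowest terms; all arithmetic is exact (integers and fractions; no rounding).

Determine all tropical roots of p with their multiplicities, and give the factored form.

hull edge (i=0, c=7) to (i=2, c=7): slope 0, span 2
Factored form: p(x) = 7 ⊗ (x ⊕ 0) ⊗ (x ⊕ 0)
Answer: roots = 0 (mult 2)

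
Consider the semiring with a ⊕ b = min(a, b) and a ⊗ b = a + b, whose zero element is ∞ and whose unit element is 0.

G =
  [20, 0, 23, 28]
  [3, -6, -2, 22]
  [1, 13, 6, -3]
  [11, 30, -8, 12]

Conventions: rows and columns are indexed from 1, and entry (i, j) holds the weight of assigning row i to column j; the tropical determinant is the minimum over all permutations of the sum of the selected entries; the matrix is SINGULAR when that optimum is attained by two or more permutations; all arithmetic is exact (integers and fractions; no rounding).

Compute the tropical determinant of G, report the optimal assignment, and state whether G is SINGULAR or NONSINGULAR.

σ = (1, 2, 3, 4): 20 + (-6) + 6 + 12 = 32
σ = (1, 2, 4, 3): 20 + (-6) + (-3) + (-8) = 3
σ = (1, 3, 2, 4): 20 + (-2) + 13 + 12 = 43
σ = (1, 3, 4, 2): 20 + (-2) + (-3) + 30 = 45
σ = (1, 4, 2, 3): 20 + 22 + 13 + (-8) = 47
σ = (1, 4, 3, 2): 20 + 22 + 6 + 30 = 78
σ = (2, 1, 3, 4): 0 + 3 + 6 + 12 = 21
σ = (2, 1, 4, 3): 0 + 3 + (-3) + (-8) = -8
σ = (2, 3, 1, 4): 0 + (-2) + 1 + 12 = 11
σ = (2, 3, 4, 1): 0 + (-2) + (-3) + 11 = 6
σ = (2, 4, 1, 3): 0 + 22 + 1 + (-8) = 15
σ = (2, 4, 3, 1): 0 + 22 + 6 + 11 = 39
σ = (3, 1, 2, 4): 23 + 3 + 13 + 12 = 51
σ = (3, 1, 4, 2): 23 + 3 + (-3) + 30 = 53
σ = (3, 2, 1, 4): 23 + (-6) + 1 + 12 = 30
σ = (3, 2, 4, 1): 23 + (-6) + (-3) + 11 = 25
σ = (3, 4, 1, 2): 23 + 22 + 1 + 30 = 76
σ = (3, 4, 2, 1): 23 + 22 + 13 + 11 = 69
σ = (4, 1, 2, 3): 28 + 3 + 13 + (-8) = 36
σ = (4, 1, 3, 2): 28 + 3 + 6 + 30 = 67
σ = (4, 2, 1, 3): 28 + (-6) + 1 + (-8) = 15
σ = (4, 2, 3, 1): 28 + (-6) + 6 + 11 = 39
σ = (4, 3, 1, 2): 28 + (-2) + 1 + 30 = 57
σ = (4, 3, 2, 1): 28 + (-2) + 13 + 11 = 50
Optimal value attained by: σ = (2, 1, 4, 3).
Answer: det⊕(G) = -8; verdict: NONSINGULAR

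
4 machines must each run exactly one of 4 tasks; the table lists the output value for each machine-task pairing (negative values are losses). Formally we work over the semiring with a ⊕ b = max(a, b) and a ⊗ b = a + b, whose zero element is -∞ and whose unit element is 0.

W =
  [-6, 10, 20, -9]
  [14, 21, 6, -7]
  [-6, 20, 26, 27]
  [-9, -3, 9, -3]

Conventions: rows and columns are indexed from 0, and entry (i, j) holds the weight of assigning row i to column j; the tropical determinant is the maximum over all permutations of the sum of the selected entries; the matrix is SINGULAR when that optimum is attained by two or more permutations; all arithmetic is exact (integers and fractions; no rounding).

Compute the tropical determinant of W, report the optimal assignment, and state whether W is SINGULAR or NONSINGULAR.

σ = (0, 1, 2, 3): (-6) + 21 + 26 + (-3) = 38
σ = (0, 1, 3, 2): (-6) + 21 + 27 + 9 = 51
σ = (0, 2, 1, 3): (-6) + 6 + 20 + (-3) = 17
σ = (0, 2, 3, 1): (-6) + 6 + 27 + (-3) = 24
σ = (0, 3, 1, 2): (-6) + (-7) + 20 + 9 = 16
σ = (0, 3, 2, 1): (-6) + (-7) + 26 + (-3) = 10
σ = (1, 0, 2, 3): 10 + 14 + 26 + (-3) = 47
σ = (1, 0, 3, 2): 10 + 14 + 27 + 9 = 60
σ = (1, 2, 0, 3): 10 + 6 + (-6) + (-3) = 7
σ = (1, 2, 3, 0): 10 + 6 + 27 + (-9) = 34
σ = (1, 3, 0, 2): 10 + (-7) + (-6) + 9 = 6
σ = (1, 3, 2, 0): 10 + (-7) + 26 + (-9) = 20
σ = (2, 0, 1, 3): 20 + 14 + 20 + (-3) = 51
σ = (2, 0, 3, 1): 20 + 14 + 27 + (-3) = 58
σ = (2, 1, 0, 3): 20 + 21 + (-6) + (-3) = 32
σ = (2, 1, 3, 0): 20 + 21 + 27 + (-9) = 59
σ = (2, 3, 0, 1): 20 + (-7) + (-6) + (-3) = 4
σ = (2, 3, 1, 0): 20 + (-7) + 20 + (-9) = 24
σ = (3, 0, 1, 2): (-9) + 14 + 20 + 9 = 34
σ = (3, 0, 2, 1): (-9) + 14 + 26 + (-3) = 28
σ = (3, 1, 0, 2): (-9) + 21 + (-6) + 9 = 15
σ = (3, 1, 2, 0): (-9) + 21 + 26 + (-9) = 29
σ = (3, 2, 0, 1): (-9) + 6 + (-6) + (-3) = -12
σ = (3, 2, 1, 0): (-9) + 6 + 20 + (-9) = 8
Optimal value attained by: σ = (1, 0, 3, 2).
Answer: det⊕(W) = 60; verdict: NONSINGULAR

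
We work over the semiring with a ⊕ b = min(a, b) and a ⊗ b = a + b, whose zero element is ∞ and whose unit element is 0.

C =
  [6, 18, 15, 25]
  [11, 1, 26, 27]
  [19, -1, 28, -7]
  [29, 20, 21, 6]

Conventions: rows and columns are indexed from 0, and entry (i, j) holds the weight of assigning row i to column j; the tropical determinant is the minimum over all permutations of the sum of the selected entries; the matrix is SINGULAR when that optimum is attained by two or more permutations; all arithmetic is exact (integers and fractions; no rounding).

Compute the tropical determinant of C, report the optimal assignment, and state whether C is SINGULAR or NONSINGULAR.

σ = (0, 1, 2, 3): 6 + 1 + 28 + 6 = 41
σ = (0, 1, 3, 2): 6 + 1 + (-7) + 21 = 21
σ = (0, 2, 1, 3): 6 + 26 + (-1) + 6 = 37
σ = (0, 2, 3, 1): 6 + 26 + (-7) + 20 = 45
σ = (0, 3, 1, 2): 6 + 27 + (-1) + 21 = 53
σ = (0, 3, 2, 1): 6 + 27 + 28 + 20 = 81
σ = (1, 0, 2, 3): 18 + 11 + 28 + 6 = 63
σ = (1, 0, 3, 2): 18 + 11 + (-7) + 21 = 43
σ = (1, 2, 0, 3): 18 + 26 + 19 + 6 = 69
σ = (1, 2, 3, 0): 18 + 26 + (-7) + 29 = 66
σ = (1, 3, 0, 2): 18 + 27 + 19 + 21 = 85
σ = (1, 3, 2, 0): 18 + 27 + 28 + 29 = 102
σ = (2, 0, 1, 3): 15 + 11 + (-1) + 6 = 31
σ = (2, 0, 3, 1): 15 + 11 + (-7) + 20 = 39
σ = (2, 1, 0, 3): 15 + 1 + 19 + 6 = 41
σ = (2, 1, 3, 0): 15 + 1 + (-7) + 29 = 38
σ = (2, 3, 0, 1): 15 + 27 + 19 + 20 = 81
σ = (2, 3, 1, 0): 15 + 27 + (-1) + 29 = 70
σ = (3, 0, 1, 2): 25 + 11 + (-1) + 21 = 56
σ = (3, 0, 2, 1): 25 + 11 + 28 + 20 = 84
σ = (3, 1, 0, 2): 25 + 1 + 19 + 21 = 66
σ = (3, 1, 2, 0): 25 + 1 + 28 + 29 = 83
σ = (3, 2, 0, 1): 25 + 26 + 19 + 20 = 90
σ = (3, 2, 1, 0): 25 + 26 + (-1) + 29 = 79
Optimal value attained by: σ = (0, 1, 3, 2).
Answer: det⊕(C) = 21; verdict: NONSINGULAR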